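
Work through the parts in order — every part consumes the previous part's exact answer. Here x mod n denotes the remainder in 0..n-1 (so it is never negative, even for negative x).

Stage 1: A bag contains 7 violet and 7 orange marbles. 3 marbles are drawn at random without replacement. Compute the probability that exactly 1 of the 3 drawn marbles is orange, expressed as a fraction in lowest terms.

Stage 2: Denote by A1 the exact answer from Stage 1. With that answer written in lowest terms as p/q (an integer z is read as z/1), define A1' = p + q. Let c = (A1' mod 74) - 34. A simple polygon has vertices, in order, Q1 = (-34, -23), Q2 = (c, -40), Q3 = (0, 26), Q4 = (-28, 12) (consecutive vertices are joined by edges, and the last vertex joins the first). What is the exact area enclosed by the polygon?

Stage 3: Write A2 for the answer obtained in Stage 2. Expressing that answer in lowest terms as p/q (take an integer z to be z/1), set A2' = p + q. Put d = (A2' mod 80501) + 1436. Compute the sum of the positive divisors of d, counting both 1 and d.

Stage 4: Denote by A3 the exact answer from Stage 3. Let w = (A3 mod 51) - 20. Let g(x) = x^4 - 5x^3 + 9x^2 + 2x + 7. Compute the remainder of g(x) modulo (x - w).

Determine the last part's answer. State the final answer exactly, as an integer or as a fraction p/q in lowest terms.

Stage 1: total draws C(14,3) = 364; favorable C(7,1)*C(7,2) = 147; P = 21/52; answer 21/52
Stage 2: A1 = 21/52; threaded value p + q = 73; c = 39; cross terms: (-34*-40 - 39*-23)=2257, (39*26 - 0*-40)=1014, (0*12 - -28*26)=728, (-28*-23 - -34*12)=1052; twice the area = |5051| = 5051; area = 5051/2; answer 5051/2
Stage 3: A2 = 5051/2; threaded value p + q = 5053; d = 6489; 6489 = 3^2 * 7 * 103; sigma = (1 + 3 + 9) * (1 + 7) * (1 + 103) = 13 * 8 * 104 = 10816; answer 10816
Stage 4: A3 = 10816; w = -16; remainder = value at the root: 1*(-16)^4 - 5*(-16)^3 + 9*(-16)^2 + 2*(-16)^1 + 7 = (65536) + (20480) + (2304) + (-32) + (7) = 88295; answer 88295

88295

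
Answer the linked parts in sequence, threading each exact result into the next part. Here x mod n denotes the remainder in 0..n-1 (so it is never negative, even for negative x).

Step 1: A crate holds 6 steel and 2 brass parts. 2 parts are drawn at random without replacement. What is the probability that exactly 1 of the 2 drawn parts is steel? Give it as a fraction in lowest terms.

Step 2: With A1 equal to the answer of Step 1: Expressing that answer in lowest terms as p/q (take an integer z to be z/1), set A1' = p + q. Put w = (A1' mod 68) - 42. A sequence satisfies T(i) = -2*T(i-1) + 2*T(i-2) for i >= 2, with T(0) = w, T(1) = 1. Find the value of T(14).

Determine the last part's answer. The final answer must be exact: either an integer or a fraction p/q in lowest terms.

Step 1: total draws C(8,2) = 28; favorable C(6,1)*C(2,1) = 12; P = 3/7; answer 3/7
Step 2: A1 = 3/7; threaded value p + q = 10; w = -32; T(2) = -2*(1) + 2*(-32) = -66; iterating: T(2)=-66, T(3)=134, T(4)=-400, T(5)=1068, T(6)=-2936, T(7)=8008, T(8)=-21888, T(9)=59792, T(10)=-163360, T(11)=446304, T(12)=-1219328, T(13)=3331264, T(14)=-9101184; answer -9101184

-9101184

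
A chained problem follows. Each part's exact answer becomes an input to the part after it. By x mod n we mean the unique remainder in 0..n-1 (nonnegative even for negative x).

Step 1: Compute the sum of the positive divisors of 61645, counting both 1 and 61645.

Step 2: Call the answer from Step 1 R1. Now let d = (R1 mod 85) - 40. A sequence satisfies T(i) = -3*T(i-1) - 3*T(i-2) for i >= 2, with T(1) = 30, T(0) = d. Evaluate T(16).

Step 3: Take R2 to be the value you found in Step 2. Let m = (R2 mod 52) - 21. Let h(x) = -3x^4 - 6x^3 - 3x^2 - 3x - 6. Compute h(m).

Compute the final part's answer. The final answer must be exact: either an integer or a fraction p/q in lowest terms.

-5277

Step 1: 61645 = 5 * 12329; sigma = (1 + 5) * (1 + 12329) = 6 * 12330 = 73980; answer 73980
Step 2: R1 = 73980; d = -10; T(2) = -3*(30) - 3*(-10) = -60; iterating: T(2)=-60, T(3)=90, T(4)=-90, T(5)=0, T(6)=270, T(7)=-810, T(8)=1620, T(9)=-2430, T(10)=2430, T(11)=0, T(12)=-7290, T(13)=21870, T(14)=-43740, T(15)=65610, T(16)=-65610; answer -65610
Step 3: R2 = -65610; m = -7; -3*(-7)^4 - 6*(-7)^3 - 3*(-7)^2 - 3*(-7)^1 - 6 = (-7203) + (2058) + (-147) + (21) + (-6) = -5277; answer -5277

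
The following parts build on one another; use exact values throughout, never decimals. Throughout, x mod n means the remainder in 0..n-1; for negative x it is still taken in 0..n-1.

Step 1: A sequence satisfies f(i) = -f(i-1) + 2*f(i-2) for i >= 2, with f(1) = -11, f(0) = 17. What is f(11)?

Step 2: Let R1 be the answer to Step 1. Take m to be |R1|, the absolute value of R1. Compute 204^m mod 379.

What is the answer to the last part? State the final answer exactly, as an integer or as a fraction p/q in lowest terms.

216

Step 1: f(2) = -1*(-11) + 2*(17) = 45; iterating: f(2)=45, f(3)=-67, f(4)=157, f(5)=-291, f(6)=605, f(7)=-1187, f(8)=2397, f(9)=-4771, f(10)=9565, f(11)=-19107; answer -19107
Step 2: R1 = -19107; m = 19107; squarings mod 379: 204^1=204, 204^2=305, 204^4=170, 204^8=96, 204^16=120, 204^32=377, 204^64=4, 204^128=16, 204^256=256, 204^512=348, 204^1024=203, 204^2048=277, 204^4096=171, 204^8192=58, 204^16384=332; 204^19107 = 204^1 * 204^2 * 204^32 * 204^128 * 204^512 * 204^2048 * 204^16384 = 216 (mod 379); answer 216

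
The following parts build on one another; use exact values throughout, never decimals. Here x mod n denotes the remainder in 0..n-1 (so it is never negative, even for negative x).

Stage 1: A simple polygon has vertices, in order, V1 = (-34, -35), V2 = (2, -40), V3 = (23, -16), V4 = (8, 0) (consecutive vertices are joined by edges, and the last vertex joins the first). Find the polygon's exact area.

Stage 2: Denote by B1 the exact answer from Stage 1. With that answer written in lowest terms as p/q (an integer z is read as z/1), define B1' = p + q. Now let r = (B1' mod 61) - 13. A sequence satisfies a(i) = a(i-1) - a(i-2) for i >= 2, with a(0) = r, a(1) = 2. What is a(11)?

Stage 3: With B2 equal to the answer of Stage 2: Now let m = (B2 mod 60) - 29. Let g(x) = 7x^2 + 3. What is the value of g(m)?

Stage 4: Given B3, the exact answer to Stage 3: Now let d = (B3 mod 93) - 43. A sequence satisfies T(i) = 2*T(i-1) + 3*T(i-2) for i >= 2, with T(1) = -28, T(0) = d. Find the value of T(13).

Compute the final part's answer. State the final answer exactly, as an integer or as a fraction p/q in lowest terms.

-1992928

Stage 1: cross terms: (-34*-40 - 2*-35)=1430, (2*-16 - 23*-40)=888, (23*0 - 8*-16)=128, (8*-35 - -34*0)=-280; twice the area = |2166| = 2166; area = 1083; answer 1083
Stage 2: B1 = 1083; threaded value p + q = 1084; r = 34; a(2) = 1*(2) - 1*(34) = -32; iterating: a(2)=-32, a(3)=-34, a(4)=-2, a(5)=32, a(6)=34, a(7)=2, a(8)=-32, a(9)=-34, a(10)=-2, a(11)=32; answer 32
Stage 3: B2 = 32; m = 3; 7*(3)^2 + 3 = (63) + (3) = 66; answer 66
Stage 4: B3 = 66; d = 23; T(2) = 2*(-28) + 3*(23) = 13; iterating: T(2)=13, T(3)=-58, T(4)=-77, T(5)=-328, T(6)=-887, T(7)=-2758, T(8)=-8177, T(9)=-24628, T(10)=-73787, T(11)=-221458, T(12)=-664277, T(13)=-1992928; answer -1992928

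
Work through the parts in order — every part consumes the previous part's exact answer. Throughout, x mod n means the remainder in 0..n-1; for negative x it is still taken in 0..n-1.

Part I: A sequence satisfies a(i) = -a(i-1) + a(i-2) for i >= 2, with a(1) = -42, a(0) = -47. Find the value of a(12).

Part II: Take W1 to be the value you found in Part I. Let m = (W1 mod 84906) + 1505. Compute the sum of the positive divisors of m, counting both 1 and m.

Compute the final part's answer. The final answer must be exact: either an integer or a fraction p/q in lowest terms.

Part I: a(2) = -1*(-42) + 1*(-47) = -5; iterating: a(2)=-5, a(3)=-37, a(4)=32, a(5)=-69, a(6)=101, a(7)=-170, a(8)=271, a(9)=-441, a(10)=712, a(11)=-1153, a(12)=1865; answer 1865
Part II: W1 = 1865; m = 3370; 3370 = 2 * 5 * 337; sigma = (1 + 2) * (1 + 5) * (1 + 337) = 3 * 6 * 338 = 6084; answer 6084

6084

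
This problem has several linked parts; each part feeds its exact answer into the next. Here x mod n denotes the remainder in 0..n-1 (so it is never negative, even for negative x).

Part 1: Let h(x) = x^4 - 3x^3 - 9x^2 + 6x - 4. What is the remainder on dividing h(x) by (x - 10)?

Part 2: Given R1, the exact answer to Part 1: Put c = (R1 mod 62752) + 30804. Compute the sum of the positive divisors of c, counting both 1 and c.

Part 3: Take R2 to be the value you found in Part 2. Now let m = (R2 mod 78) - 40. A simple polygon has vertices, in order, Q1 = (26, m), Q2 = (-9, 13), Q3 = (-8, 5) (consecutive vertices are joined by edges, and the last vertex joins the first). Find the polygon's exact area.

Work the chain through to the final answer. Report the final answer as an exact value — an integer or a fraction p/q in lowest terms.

299/2

Part 1: remainder = value at the root: 1*(10)^4 - 3*(10)^3 - 9*(10)^2 + 6*(10)^1 - 4 = (10000) + (-3000) + (-900) + (60) + (-4) = 6156; answer 6156
Part 2: R1 = 6156; c = 36960; 36960 = 2^5 * 3 * 5 * 7 * 11; sigma = (1 + 2 + 4 + 8 + 16 + 32) * (1 + 3) * (1 + 5) * (1 + 7) * (1 + 11) = 63 * 4 * 6 * 8 * 12 = 145152; answer 145152
Part 3: R2 = 145152; m = 32; cross terms: (26*13 - -9*32)=626, (-9*5 - -8*13)=59, (-8*32 - 26*5)=-386; twice the area = |299| = 299; area = 299/2; answer 299/2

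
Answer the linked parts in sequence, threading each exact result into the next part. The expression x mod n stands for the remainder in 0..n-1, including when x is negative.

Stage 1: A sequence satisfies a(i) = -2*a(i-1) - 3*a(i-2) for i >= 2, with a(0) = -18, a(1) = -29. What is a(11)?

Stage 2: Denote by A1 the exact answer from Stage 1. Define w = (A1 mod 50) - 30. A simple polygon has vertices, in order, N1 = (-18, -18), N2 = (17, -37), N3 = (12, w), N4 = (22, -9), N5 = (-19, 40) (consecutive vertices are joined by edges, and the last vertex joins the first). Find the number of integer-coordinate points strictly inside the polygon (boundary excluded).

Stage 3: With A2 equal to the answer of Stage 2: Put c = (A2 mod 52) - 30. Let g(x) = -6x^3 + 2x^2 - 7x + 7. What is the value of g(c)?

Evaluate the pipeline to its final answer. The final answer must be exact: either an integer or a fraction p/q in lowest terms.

20812

Stage 1: a(2) = -2*(-29) - 3*(-18) = 112; iterating: a(2)=112, a(3)=-137, a(4)=-62, a(5)=535, a(6)=-884, a(7)=163, a(8)=2326, a(9)=-5141, a(10)=3304, a(11)=8815; answer 8815
Stage 2: A1 = 8815; w = -15; cross terms: (-18*-37 - 17*-18)=972, (17*-15 - 12*-37)=189, (12*-9 - 22*-15)=222, (22*40 - -19*-9)=709, (-19*-18 - -18*40)=1062; twice the area = |3154| = 3154; area = 1577; boundary points = 1 + 1 + 2 + 1 + 1 = 6; strictly interior points = area - boundary/2 + 1 = 1575; answer 1575
Stage 3: A2 = 1575; c = -15; -6*(-15)^3 + 2*(-15)^2 - 7*(-15)^1 + 7 = (20250) + (450) + (105) + (7) = 20812; answer 20812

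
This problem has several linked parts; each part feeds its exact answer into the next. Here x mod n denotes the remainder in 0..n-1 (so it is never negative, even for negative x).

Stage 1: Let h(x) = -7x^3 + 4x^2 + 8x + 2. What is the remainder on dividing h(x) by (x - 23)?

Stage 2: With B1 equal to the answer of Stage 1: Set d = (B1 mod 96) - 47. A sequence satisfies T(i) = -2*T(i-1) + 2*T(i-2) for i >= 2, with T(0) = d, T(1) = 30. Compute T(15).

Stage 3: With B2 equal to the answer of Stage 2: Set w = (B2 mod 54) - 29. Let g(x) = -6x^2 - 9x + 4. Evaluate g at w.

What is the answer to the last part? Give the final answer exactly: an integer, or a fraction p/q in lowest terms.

Stage 1: remainder = value at the root: -7*(23)^3 + 4*(23)^2 + 8*(23)^1 + 2 = (-85169) + (2116) + (184) + (2) = -82867; answer -82867
Stage 2: B1 = -82867; d = 30; T(2) = -2*(30) + 2*(30) = 0; iterating: T(2)=0, T(3)=60, T(4)=-120, T(5)=360, T(6)=-960, T(7)=2640, T(8)=-7200, T(9)=19680, T(10)=-53760, T(11)=146880, T(12)=-401280, T(13)=1096320, T(14)=-2995200, T(15)=8183040; answer 8183040
Stage 3: B2 = 8183040; w = 13; -6*(13)^2 - 9*(13)^1 + 4 = (-1014) + (-117) + (4) = -1127; answer -1127

-1127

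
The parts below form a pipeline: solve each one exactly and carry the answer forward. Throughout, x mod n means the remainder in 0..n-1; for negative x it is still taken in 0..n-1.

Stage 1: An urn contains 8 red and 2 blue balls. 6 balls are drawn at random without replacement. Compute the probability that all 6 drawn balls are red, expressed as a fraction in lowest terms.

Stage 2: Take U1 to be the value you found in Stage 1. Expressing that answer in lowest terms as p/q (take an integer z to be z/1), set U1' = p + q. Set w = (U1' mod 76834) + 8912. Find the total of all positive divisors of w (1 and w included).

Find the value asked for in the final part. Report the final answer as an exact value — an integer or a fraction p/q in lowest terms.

Stage 1: total draws C(10,6) = 210; favorable C(8,6) = 28; P = 2/15; answer 2/15
Stage 2: U1 = 2/15; threaded value p + q = 17; w = 8929; 8929 is prime, so its only divisors are 1 and 8929; sigma = 1 + 8929 = 8930; answer 8930

8930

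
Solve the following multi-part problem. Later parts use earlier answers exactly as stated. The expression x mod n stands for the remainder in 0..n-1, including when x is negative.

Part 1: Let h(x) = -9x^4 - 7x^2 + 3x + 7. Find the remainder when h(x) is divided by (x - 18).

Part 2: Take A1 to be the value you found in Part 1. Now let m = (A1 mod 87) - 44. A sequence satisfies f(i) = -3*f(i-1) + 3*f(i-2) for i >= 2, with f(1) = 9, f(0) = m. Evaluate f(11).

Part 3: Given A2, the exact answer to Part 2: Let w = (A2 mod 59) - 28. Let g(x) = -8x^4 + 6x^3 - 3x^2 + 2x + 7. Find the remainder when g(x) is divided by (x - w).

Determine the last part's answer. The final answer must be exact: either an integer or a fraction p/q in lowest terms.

Part 1: remainder = value at the root: -9*(18)^4 - 7*(18)^2 + 3*(18)^1 + 7 = (-944784) + (-2268) + (54) + (7) = -946991; answer -946991
Part 2: A1 = -946991; m = -40; f(2) = -3*(9) + 3*(-40) = -147; iterating: f(2)=-147, f(3)=468, f(4)=-1845, f(5)=6939, f(6)=-26352, f(7)=99873, f(8)=-378675, f(9)=1435644, f(10)=-5442957, f(11)=20635803; answer 20635803
Part 3: A2 = 20635803; w = -6; remainder = value at the root: -8*(-6)^4 + 6*(-6)^3 - 3*(-6)^2 + 2*(-6)^1 + 7 = (-10368) + (-1296) + (-108) + (-12) + (7) = -11777; answer -11777

-11777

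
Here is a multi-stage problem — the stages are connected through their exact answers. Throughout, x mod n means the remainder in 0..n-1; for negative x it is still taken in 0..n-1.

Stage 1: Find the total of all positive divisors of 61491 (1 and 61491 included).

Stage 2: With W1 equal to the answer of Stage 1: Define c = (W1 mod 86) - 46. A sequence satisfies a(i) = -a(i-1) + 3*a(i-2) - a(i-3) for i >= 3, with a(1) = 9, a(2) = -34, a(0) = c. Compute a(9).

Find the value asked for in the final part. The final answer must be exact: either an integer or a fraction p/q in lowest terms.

14433

Stage 1: 61491 = 3 * 103 * 199; sigma = (1 + 3) * (1 + 103) * (1 + 199) = 4 * 104 * 200 = 83200; answer 83200
Stage 2: W1 = 83200; c = -8; a(3) = -1*(-34) + 3*(9) - 1*(-8) = 69; iterating: a(3)=69, a(4)=-180, a(5)=421, a(6)=-1030, a(7)=2473, a(8)=-5984, a(9)=14433; answer 14433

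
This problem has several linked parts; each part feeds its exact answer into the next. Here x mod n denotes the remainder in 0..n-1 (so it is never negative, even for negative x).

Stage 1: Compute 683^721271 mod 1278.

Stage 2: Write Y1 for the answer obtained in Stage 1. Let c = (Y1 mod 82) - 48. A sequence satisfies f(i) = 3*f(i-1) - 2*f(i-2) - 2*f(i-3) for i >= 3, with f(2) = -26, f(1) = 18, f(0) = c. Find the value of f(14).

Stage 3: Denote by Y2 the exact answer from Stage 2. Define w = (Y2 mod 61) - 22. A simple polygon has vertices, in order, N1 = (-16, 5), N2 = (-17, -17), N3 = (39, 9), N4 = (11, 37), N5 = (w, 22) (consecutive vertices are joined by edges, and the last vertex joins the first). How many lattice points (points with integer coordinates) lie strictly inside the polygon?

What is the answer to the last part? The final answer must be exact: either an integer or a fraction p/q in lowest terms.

1083

Stage 1: squarings mod 1278: 683^1=683, 683^2=19, 683^4=361, 683^8=1243, 683^16=1225, 683^32=253, 683^64=109, 683^128=379, 683^256=505, 683^512=703, 683^1024=901, 683^2048=271, 683^4096=595, 683^8192=19, 683^16384=361, 683^32768=1243, 683^65536=1225, 683^131072=253, 683^262144=109, 683^524288=379; 683^721271 = 683^1 * 683^2 * 683^4 * 683^16 * 683^32 * 683^64 * 683^256 * 683^65536 * 683^131072 * 683^524288 = 539 (mod 1278); answer 539
Stage 2: Y1 = 539; c = -1; f(3) = 3*(-26) - 2*(18) - 2*(-1) = -112; iterating: f(3)=-112, f(4)=-320, f(5)=-684, f(6)=-1188, f(7)=-1556, f(8)=-924, f(9)=2716, f(10)=13108, f(11)=35740, f(12)=75572, f(13)=129020, f(14)=164436; answer 164436
Stage 3: Y2 = 164436; w = 19; cross terms: (-16*-17 - -17*5)=357, (-17*9 - 39*-17)=510, (39*37 - 11*9)=1344, (11*22 - 19*37)=-461, (19*5 - -16*22)=447; twice the area = |2197| = 2197; area = 2197/2; boundary points = 1 + 2 + 28 + 1 + 1 = 33; strictly interior points = area - boundary/2 + 1 = 1083; answer 1083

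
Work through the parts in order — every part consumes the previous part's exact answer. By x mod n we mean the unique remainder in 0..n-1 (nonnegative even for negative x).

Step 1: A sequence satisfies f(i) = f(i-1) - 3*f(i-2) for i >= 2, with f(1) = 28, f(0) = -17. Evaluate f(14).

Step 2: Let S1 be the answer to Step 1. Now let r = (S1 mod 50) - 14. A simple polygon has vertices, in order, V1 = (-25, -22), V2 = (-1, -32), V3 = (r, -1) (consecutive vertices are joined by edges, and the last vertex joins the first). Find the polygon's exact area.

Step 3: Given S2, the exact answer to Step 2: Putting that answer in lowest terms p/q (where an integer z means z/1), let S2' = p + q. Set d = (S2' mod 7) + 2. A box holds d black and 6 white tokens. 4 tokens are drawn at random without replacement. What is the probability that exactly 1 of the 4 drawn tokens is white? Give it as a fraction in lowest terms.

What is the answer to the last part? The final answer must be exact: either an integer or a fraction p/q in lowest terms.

48/143

Step 1: f(2) = 1*(28) - 3*(-17) = 79; iterating: f(2)=79, f(3)=-5, f(4)=-242, f(5)=-227, f(6)=499, f(7)=1180, f(8)=-317, f(9)=-3857, f(10)=-2906, f(11)=8665, f(12)=17383, f(13)=-8612, f(14)=-60761; answer -60761
Step 2: S1 = -60761; r = 25; cross terms: (-25*-32 - -1*-22)=778, (-1*-1 - 25*-32)=801, (25*-22 - -25*-1)=-575; twice the area = |1004| = 1004; area = 502; answer 502
Step 3: S2 = 502; threaded value p + q = 503; d = 8; total draws C(14,4) = 1001; favorable C(6,1)*C(8,3) = 336; P = 48/143; answer 48/143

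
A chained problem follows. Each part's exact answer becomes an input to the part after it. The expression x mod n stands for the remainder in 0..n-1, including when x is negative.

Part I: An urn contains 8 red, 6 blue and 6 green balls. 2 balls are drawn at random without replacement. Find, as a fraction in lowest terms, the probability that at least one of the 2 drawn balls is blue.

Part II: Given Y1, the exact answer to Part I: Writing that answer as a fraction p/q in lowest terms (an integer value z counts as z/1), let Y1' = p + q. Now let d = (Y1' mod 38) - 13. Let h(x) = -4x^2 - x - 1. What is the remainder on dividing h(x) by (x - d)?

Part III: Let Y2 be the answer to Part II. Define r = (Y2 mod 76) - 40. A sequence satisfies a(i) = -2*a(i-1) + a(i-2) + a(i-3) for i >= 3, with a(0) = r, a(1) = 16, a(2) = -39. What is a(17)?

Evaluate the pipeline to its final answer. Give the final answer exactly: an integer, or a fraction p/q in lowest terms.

Part I: total draws C(20,2) = 190; complement C(14,2) = 91; favorable 190 - 91 = 99; P = 99/190; answer 99/190
Part II: Y1 = 99/190; threaded value p + q = 289; d = 10; remainder = value at the root: -4*(10)^2 - 1*(10)^1 - 1 = (-400) + (-10) + (-1) = -411; answer -411
Part III: Y2 = -411; r = 5; a(3) = -2*(-39) + 1*(16) + 1*(5) = 99; iterating: a(3)=99, a(4)=-221, a(5)=502, a(6)=-1126, a(7)=2533, a(8)=-5690, a(9)=12787, a(10)=-28731, a(11)=64559, a(12)=-145062, a(13)=325952, a(14)=-732407, a(15)=1645704, a(16)=-3697863, a(17)=8309023; answer 8309023

8309023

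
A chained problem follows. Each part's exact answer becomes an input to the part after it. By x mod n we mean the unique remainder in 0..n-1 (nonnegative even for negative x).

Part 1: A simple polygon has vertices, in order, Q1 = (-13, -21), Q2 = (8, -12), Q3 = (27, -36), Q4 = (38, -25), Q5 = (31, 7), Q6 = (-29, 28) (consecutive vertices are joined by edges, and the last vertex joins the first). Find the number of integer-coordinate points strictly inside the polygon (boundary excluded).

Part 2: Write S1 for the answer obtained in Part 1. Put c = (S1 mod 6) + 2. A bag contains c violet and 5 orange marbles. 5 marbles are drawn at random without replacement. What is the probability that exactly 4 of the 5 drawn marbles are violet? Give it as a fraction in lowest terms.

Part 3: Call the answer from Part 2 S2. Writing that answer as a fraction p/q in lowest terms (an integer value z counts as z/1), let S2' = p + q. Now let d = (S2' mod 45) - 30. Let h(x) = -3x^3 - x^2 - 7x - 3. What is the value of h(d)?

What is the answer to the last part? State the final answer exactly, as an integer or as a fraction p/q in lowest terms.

Part 1: cross terms: (-13*-12 - 8*-21)=324, (8*-36 - 27*-12)=36, (27*-25 - 38*-36)=693, (38*7 - 31*-25)=1041, (31*28 - -29*7)=1071, (-29*-21 - -13*28)=973; twice the area = |4138| = 4138; area = 2069; boundary points = 3 + 1 + 11 + 1 + 3 + 1 = 20; strictly interior points = area - boundary/2 + 1 = 2060; answer 2060
Part 2: S1 = 2060; c = 4; total draws C(9,5) = 126; favorable C(4,4)*C(5,1) = 5; P = 5/126; answer 5/126
Part 3: S2 = 5/126; threaded value p + q = 131; d = 11; -3*(11)^3 - 1*(11)^2 - 7*(11)^1 - 3 = (-3993) + (-121) + (-77) + (-3) = -4194; answer -4194

-4194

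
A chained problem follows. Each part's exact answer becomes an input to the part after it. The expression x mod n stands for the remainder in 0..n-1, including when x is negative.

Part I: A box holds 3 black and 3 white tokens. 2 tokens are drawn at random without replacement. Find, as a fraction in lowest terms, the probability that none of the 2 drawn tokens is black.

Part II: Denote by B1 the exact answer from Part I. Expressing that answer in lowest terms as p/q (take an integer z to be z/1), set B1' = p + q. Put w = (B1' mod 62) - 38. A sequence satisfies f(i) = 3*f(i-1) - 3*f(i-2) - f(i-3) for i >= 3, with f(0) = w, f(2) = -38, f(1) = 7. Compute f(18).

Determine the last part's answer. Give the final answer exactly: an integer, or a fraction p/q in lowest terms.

1726402

Part I: total draws C(6,2) = 15; favorable C(3,2) = 3; P = 1/5; answer 1/5
Part II: B1 = 1/5; threaded value p + q = 6; w = -32; f(3) = 3*(-38) - 3*(7) - 1*(-32) = -103; iterating: f(3)=-103, f(4)=-202, f(5)=-259, f(6)=-68, f(7)=775, f(8)=2788, f(9)=6107, f(10)=9182, f(11)=6437, f(12)=-14342, f(13)=-71519, f(14)=-177968, f(15)=-305005, f(16)=-309592, f(17)=164207, f(18)=1726402; answer 1726402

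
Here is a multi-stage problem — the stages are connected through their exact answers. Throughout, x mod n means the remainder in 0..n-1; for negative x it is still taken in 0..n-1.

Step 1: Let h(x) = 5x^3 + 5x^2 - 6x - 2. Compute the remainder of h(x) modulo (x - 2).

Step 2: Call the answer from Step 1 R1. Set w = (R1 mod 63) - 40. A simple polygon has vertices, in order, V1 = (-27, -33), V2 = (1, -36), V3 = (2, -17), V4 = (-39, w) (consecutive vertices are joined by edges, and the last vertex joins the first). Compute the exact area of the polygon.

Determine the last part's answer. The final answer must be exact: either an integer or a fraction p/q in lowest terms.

Step 1: remainder = value at the root: 5*(2)^3 + 5*(2)^2 - 6*(2)^1 - 2 = (40) + (20) + (-12) + (-2) = 46; answer 46
Step 2: R1 = 46; w = 6; cross terms: (-27*-36 - 1*-33)=1005, (1*-17 - 2*-36)=55, (2*6 - -39*-17)=-651, (-39*-33 - -27*6)=1449; twice the area = |1858| = 1858; area = 929; answer 929

929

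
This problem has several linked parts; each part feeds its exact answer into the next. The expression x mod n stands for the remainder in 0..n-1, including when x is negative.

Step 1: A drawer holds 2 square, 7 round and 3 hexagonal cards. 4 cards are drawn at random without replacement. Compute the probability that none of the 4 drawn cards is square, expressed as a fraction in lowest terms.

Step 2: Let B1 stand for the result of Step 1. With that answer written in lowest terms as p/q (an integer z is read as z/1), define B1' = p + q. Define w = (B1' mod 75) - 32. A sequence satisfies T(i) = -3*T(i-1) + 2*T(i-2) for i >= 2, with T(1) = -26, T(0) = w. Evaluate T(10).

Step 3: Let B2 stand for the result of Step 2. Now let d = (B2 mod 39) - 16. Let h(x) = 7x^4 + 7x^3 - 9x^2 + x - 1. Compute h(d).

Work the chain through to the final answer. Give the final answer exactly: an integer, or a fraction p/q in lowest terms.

Step 1: total draws C(12,4) = 495; favorable C(10,4) = 210; P = 14/33; answer 14/33
Step 2: B1 = 14/33; threaded value p + q = 47; w = 15; T(2) = -3*(-26) + 2*(15) = 108; iterating: T(2)=108, T(3)=-376, T(4)=1344, T(5)=-4784, T(6)=17040, T(7)=-60688, T(8)=216144, T(9)=-769808, T(10)=2741712; answer 2741712
Step 3: B2 = 2741712; d = -4; 7*(-4)^4 + 7*(-4)^3 - 9*(-4)^2 + 1*(-4)^1 - 1 = (1792) + (-448) + (-144) + (-4) + (-1) = 1195; answer 1195

1195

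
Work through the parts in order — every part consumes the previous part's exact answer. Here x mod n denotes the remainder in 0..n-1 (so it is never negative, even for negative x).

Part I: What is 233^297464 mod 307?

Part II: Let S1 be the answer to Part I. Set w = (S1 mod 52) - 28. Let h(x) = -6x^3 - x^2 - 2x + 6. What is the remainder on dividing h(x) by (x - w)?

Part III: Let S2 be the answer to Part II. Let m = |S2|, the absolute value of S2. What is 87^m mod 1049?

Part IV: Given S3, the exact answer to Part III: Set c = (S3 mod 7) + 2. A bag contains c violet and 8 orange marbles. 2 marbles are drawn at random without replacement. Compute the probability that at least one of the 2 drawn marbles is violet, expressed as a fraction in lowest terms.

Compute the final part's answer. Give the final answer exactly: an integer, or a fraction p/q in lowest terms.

9/13

Part I: squarings mod 307: 233^1=233, 233^2=257, 233^4=44, 233^8=94, 233^16=240, 233^32=191, 233^64=255, 233^128=248, 233^256=104, 233^512=71, 233^1024=129, 233^2048=63, 233^4096=285, 233^8192=177, 233^16384=15, 233^32768=225, 233^65536=277, 233^131072=286, 233^262144=134; 233^297464 = 233^8 * 233^16 * 233^32 * 233^64 * 233^128 * 233^256 * 233^2048 * 233^32768 * 233^262144 = 191 (mod 307); answer 191
Part II: S1 = 191; w = 7; remainder = value at the root: -6*(7)^3 - 1*(7)^2 - 2*(7)^1 + 6 = (-2058) + (-49) + (-14) + (6) = -2115; answer -2115
Part III: S2 = -2115; m = 2115; squarings mod 1049: 87^1=87, 87^2=226, 87^4=724, 87^8=725, 87^16=76, 87^32=531, 87^64=829, 87^128=146, 87^256=336, 87^512=653, 87^1024=515, 87^2048=877; 87^2115 = 87^1 * 87^2 * 87^64 * 87^2048 = 536 (mod 1049); answer 536
Part IV: S3 = 536; c = 6; total draws C(14,2) = 91; complement C(8,2) = 28; favorable 91 - 28 = 63; P = 9/13; answer 9/13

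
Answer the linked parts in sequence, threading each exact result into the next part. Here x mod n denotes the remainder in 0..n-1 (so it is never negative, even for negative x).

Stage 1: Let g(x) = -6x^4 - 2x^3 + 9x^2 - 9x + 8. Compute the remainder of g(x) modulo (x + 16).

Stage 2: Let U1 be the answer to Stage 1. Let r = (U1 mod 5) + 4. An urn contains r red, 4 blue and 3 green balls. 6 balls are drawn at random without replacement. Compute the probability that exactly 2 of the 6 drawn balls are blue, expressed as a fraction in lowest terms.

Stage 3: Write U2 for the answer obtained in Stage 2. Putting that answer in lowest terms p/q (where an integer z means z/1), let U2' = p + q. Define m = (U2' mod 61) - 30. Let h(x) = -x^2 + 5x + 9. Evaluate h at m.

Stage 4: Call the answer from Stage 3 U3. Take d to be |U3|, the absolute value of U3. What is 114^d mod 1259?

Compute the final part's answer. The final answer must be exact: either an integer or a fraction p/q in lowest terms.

649

Stage 1: remainder = value at the root: -6*(-16)^4 - 2*(-16)^3 + 9*(-16)^2 - 9*(-16)^1 + 8 = (-393216) + (8192) + (2304) + (144) + (8) = -382568; answer -382568
Stage 2: U1 = -382568; r = 6; total draws C(13,6) = 1716; favorable C(4,2)*C(9,4) = 756; P = 63/143; answer 63/143
Stage 3: U2 = 63/143; threaded value p + q = 206; m = -7; -1*(-7)^2 + 5*(-7)^1 + 9 = (-49) + (-35) + (9) = -75; answer -75
Stage 4: U3 = -75; d = 75; squarings mod 1259: 114^1=114, 114^2=406, 114^4=1166, 114^8=1095, 114^16=457, 114^32=1114, 114^64=881; 114^75 = 114^1 * 114^2 * 114^8 * 114^64 = 649 (mod 1259); answer 649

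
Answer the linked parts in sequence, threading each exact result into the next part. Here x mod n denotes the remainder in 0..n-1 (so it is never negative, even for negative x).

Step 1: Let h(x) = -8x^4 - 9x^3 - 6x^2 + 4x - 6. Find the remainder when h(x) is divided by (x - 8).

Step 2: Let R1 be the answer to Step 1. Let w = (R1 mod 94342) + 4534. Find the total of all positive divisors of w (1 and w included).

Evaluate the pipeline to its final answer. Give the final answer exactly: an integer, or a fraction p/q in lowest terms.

Step 1: remainder = value at the root: -8*(8)^4 - 9*(8)^3 - 6*(8)^2 + 4*(8)^1 - 6 = (-32768) + (-4608) + (-384) + (32) + (-6) = -37734; answer -37734
Step 2: R1 = -37734; w = 61142; 61142 = 2 * 19 * 1609; sigma = (1 + 2) * (1 + 19) * (1 + 1609) = 3 * 20 * 1610 = 96600; answer 96600

96600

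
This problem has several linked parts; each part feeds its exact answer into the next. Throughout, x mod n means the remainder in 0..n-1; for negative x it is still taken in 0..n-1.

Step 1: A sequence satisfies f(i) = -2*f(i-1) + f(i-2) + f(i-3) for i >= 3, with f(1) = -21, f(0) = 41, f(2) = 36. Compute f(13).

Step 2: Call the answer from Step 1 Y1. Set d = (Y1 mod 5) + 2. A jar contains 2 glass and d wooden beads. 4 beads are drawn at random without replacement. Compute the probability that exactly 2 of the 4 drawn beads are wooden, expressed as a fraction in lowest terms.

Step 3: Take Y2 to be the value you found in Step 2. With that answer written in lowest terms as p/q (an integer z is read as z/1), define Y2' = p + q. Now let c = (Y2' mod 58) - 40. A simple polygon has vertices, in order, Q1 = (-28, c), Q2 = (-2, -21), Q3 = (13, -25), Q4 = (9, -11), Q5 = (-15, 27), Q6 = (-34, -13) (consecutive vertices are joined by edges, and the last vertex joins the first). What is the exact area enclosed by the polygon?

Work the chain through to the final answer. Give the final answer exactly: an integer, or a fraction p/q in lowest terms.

1278

Step 1: f(3) = -2*(36) + 1*(-21) + 1*(41) = -52; iterating: f(3)=-52, f(4)=119, f(5)=-254, f(6)=575, f(7)=-1285, f(8)=2891, f(9)=-6492, f(10)=14590, f(11)=-32781, f(12)=73660, f(13)=-165511; answer -165511
Step 2: Y1 = -165511; d = 6; total draws C(8,4) = 70; favorable C(6,2)*C(2,2) = 15; P = 3/14; answer 3/14
Step 3: Y2 = 3/14; threaded value p + q = 17; c = -23; cross terms: (-28*-21 - -2*-23)=542, (-2*-25 - 13*-21)=323, (13*-11 - 9*-25)=82, (9*27 - -15*-11)=78, (-15*-13 - -34*27)=1113, (-34*-23 - -28*-13)=418; twice the area = |2556| = 2556; area = 1278; answer 1278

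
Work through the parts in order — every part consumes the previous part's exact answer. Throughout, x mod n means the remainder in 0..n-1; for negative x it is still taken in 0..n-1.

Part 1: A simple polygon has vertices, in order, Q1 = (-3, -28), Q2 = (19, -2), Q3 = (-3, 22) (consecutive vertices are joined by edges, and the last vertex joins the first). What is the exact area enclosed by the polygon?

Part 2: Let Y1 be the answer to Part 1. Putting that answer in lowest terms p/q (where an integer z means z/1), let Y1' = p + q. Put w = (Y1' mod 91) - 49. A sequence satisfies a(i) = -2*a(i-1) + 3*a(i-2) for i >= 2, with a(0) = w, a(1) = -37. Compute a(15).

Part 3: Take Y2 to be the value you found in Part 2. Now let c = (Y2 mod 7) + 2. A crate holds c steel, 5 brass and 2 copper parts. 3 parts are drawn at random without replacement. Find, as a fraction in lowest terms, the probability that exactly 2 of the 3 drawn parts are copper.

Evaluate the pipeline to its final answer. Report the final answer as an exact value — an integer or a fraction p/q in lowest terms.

3/91

Part 1: cross terms: (-3*-2 - 19*-28)=538, (19*22 - -3*-2)=412, (-3*-28 - -3*22)=150; twice the area = |1100| = 1100; area = 550; answer 550
Part 2: Y1 = 550; threaded value p + q = 551; w = -44; a(2) = -2*(-37) + 3*(-44) = -58; iterating: a(2)=-58, a(3)=5, a(4)=-184, a(5)=383, a(6)=-1318, a(7)=3785, a(8)=-11524, a(9)=34403, a(10)=-103378, a(11)=309965, a(12)=-930064, a(13)=2790023, a(14)=-8370238, a(15)=25110545; answer 25110545
Part 3: Y2 = 25110545; c = 7; total draws C(14,3) = 364; favorable C(2,2)*C(12,1) = 12; P = 3/91; answer 3/91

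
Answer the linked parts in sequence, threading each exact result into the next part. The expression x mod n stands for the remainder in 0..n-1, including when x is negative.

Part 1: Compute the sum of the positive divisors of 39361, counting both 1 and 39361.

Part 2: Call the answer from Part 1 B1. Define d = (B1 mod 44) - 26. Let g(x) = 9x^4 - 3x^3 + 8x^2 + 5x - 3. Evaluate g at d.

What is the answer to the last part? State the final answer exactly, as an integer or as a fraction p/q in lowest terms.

187

Part 1: 39361 = 7 * 5623; sigma = (1 + 7) * (1 + 5623) = 8 * 5624 = 44992; answer 44992
Part 2: B1 = 44992; d = -2; 9*(-2)^4 - 3*(-2)^3 + 8*(-2)^2 + 5*(-2)^1 - 3 = (144) + (24) + (32) + (-10) + (-3) = 187; answer 187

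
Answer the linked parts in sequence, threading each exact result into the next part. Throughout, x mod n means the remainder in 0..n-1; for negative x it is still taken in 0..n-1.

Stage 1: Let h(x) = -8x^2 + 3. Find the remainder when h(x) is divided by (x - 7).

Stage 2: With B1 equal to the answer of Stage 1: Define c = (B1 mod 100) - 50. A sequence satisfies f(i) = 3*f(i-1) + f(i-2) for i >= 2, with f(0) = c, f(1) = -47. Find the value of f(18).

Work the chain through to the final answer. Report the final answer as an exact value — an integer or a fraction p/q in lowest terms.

Stage 1: remainder = value at the root: -8*(7)^2 + 3 = (-392) + (3) = -389; answer -389
Stage 2: B1 = -389; c = -39; f(2) = 3*(-47) + 1*(-39) = -180; iterating: f(2)=-180, f(3)=-587, f(4)=-1941, f(5)=-6410, f(6)=-21171, f(7)=-69923, f(8)=-230940, f(9)=-762743, f(10)=-2519169, f(11)=-8320250, f(12)=-27479919, f(13)=-90760007, f(14)=-299759940, f(15)=-990039827, f(16)=-3269879421, f(17)=-10799678090, f(18)=-35668913691; answer -35668913691

-35668913691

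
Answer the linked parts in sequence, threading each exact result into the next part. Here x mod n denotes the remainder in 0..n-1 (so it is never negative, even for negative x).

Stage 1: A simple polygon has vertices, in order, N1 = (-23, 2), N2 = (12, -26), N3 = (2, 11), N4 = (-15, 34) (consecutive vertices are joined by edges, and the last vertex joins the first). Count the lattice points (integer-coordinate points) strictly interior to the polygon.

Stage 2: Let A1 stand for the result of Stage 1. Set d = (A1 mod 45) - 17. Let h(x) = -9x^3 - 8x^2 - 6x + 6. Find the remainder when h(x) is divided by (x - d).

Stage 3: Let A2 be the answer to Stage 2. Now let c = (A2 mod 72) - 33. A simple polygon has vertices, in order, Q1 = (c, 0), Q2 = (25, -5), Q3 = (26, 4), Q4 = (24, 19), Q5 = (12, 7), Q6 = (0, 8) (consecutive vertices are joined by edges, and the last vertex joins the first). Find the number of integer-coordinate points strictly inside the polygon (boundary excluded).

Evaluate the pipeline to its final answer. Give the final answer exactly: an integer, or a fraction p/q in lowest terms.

240

Stage 1: cross terms: (-23*-26 - 12*2)=574, (12*11 - 2*-26)=184, (2*34 - -15*11)=233, (-15*2 - -23*34)=752; twice the area = |1743| = 1743; area = 1743/2; boundary points = 7 + 1 + 1 + 8 = 17; strictly interior points = area - boundary/2 + 1 = 864; answer 864
Stage 2: A1 = 864; d = -8; remainder = value at the root: -9*(-8)^3 - 8*(-8)^2 - 6*(-8)^1 + 6 = (4608) + (-512) + (48) + (6) = 4150; answer 4150
Stage 3: A2 = 4150; c = 13; cross terms: (13*-5 - 25*0)=-65, (25*4 - 26*-5)=230, (26*19 - 24*4)=398, (24*7 - 12*19)=-60, (12*8 - 0*7)=96, (0*0 - 13*8)=-104; twice the area = |495| = 495; area = 495/2; boundary points = 1 + 1 + 1 + 12 + 1 + 1 = 17; strictly interior points = area - boundary/2 + 1 = 240; answer 240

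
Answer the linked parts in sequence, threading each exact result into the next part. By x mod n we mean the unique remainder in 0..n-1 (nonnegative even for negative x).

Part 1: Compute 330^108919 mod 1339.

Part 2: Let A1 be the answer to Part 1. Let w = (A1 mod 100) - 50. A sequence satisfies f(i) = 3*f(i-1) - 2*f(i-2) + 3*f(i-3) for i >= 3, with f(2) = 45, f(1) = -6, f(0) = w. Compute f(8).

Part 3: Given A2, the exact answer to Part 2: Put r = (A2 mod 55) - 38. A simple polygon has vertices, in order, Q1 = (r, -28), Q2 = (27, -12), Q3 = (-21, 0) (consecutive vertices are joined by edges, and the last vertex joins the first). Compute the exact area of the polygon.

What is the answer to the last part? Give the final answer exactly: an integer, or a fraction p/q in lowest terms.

Part 1: squarings mod 1339: 330^1=330, 330^2=441, 330^4=326, 330^8=495, 330^16=1327, 330^32=144, 330^64=651, 330^128=677, 330^256=391, 330^512=235, 330^1024=326, 330^2048=495, 330^4096=1327, 330^8192=144, 330^16384=651, 330^32768=677, 330^65536=391; 330^108919 = 330^1 * 330^2 * 330^4 * 330^16 * 330^32 * 330^64 * 330^256 * 330^2048 * 330^8192 * 330^32768 * 330^65536 = 47 (mod 1339); answer 47
Part 2: A1 = 47; w = -3; f(3) = 3*(45) - 2*(-6) + 3*(-3) = 138; iterating: f(3)=138, f(4)=306, f(5)=777, f(6)=2133, f(7)=5763, f(8)=15354; answer 15354
Part 3: A2 = 15354; r = -29; cross terms: (-29*-12 - 27*-28)=1104, (27*0 - -21*-12)=-252, (-21*-28 - -29*0)=588; twice the area = |1440| = 1440; area = 720; answer 720

720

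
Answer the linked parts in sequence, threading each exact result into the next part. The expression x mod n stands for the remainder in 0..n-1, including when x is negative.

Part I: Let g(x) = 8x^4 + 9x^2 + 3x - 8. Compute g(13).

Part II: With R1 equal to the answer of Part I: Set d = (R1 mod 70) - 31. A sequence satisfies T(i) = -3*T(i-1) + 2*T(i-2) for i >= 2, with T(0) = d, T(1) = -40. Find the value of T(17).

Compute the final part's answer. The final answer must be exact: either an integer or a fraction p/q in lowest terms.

Part I: 8*(13)^4 + 9*(13)^2 + 3*(13)^1 - 8 = (228488) + (1521) + (39) + (-8) = 230040; answer 230040
Part II: R1 = 230040; d = -11; T(2) = -3*(-40) + 2*(-11) = 98; iterating: T(2)=98, T(3)=-374, T(4)=1318, T(5)=-4702, T(6)=16742, T(7)=-59630, T(8)=212374, T(9)=-756382, T(10)=2693894, T(11)=-9594446, T(12)=34171126, T(13)=-121702270, T(14)=433449062, T(15)=-1543751726, T(16)=5498153302, T(17)=-19581963358; answer -19581963358

-19581963358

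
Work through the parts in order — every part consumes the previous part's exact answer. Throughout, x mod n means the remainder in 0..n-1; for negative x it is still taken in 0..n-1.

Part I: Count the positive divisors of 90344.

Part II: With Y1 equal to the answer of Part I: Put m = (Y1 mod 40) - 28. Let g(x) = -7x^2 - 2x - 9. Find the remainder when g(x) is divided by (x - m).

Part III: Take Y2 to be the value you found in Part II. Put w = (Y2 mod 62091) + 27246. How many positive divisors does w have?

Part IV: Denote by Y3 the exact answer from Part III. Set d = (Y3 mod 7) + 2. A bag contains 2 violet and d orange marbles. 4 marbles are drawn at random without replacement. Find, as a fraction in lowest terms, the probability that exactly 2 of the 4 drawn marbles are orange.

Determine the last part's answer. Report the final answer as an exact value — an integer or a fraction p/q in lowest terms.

3/14

Part I: 90344 = 2^3 * 23 * 491; number of divisors = (3+1) * (1+1) * (1+1) = 16; answer 16
Part II: Y1 = 16; m = -12; remainder = value at the root: -7*(-12)^2 - 2*(-12)^1 - 9 = (-1008) + (24) + (-9) = -993; answer -993
Part III: Y2 = -993; w = 88344; 88344 = 2^3 * 3^3 * 409; number of divisors = (3+1) * (3+1) * (1+1) = 32; answer 32
Part IV: Y3 = 32; d = 6; total draws C(8,4) = 70; favorable C(6,2)*C(2,2) = 15; P = 3/14; answer 3/14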